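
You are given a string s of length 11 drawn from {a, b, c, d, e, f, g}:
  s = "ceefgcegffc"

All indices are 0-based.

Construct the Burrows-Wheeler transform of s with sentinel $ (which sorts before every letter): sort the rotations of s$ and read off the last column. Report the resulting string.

cf$gcecfgefe

rank  rotation      last
    0  $ceefgcegffc  c
    1  c$ceefgcegff  f
    2  ceefgcegffc$  $
    3  cegffc$ceefg  g
    4  eefgcegffc$c  c
    5  efgcegffc$ce  e
    6  egffc$ceefgc  c
    7  fc$ceefgcegf  f
    8  ffc$ceefgceg  g
    9  fgcegffc$cee  e
   10  gcegffc$ceef  f
   11  gffc$ceefgce  e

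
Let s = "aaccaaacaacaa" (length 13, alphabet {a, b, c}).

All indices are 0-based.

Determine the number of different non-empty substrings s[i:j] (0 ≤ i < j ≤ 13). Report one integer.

64

rank→(start, suffix):
  0 → (12, 'a')
  1 → (11, 'aa')
  2 → (4, 'aaacaacaa')
  3 → (8, 'aacaa')
  4 → (5, 'aacaacaa')
  5 → (0, 'aaccaaacaacaa')
  6 → (9, 'acaa')
  7 → (6, 'acaacaa')
  8 → (1, 'accaaacaacaa')
  9 → (10, 'caa')
  10 → (3, 'caaacaacaa')
  11 → (7, 'caacaa')
  12 → (2, 'ccaaacaacaa')

SA = [12, 11, 4, 8, 5, 0, 9, 6, 1, 10, 3, 7, 2]
i: (SA[i-1],SA[i]) lcp shared
  1: (12,11) 1 'a'
  2: (11,4) 2 'aa'
  3: (4,8) 2 'aa'
  4: (8,5) 5 'aacaa'
  5: (5,0) 3 'aac'
  6: (0,9) 1 'a'
  7: (9,6) 4 'acaa'
  8: (6,1) 2 'ac'
  9: (1,10) 0 ''
  10: (10,3) 3 'caa'
  11: (3,7) 3 'caa'
  12: (7,2) 1 'c'

n(n+1)/2 = 13·14/2 = 91
Σ LCP = 0 + 1 + 2 + 2 + 5 + 3 + 1 + 4 + 2 + 0 + 3 + 3 + 1 = 27
distinct = 91 − 27 = 64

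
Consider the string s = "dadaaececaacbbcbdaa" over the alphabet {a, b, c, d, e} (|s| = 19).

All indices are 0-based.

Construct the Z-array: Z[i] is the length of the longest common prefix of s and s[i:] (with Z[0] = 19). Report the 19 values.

Z[0]=19
i=1: fresh scan; Z[1]=0
i=2: fresh scan; Z[2]=2 extend→box=[2,4)
i=3: min(r-i=1, Z[1]=0)=0; Z[3]=0
i=4: fresh scan; Z[4]=0
i=5: fresh scan; Z[5]=0
i=6: fresh scan; Z[6]=0
i=7: fresh scan; Z[7]=0
i=8: fresh scan; Z[8]=0
i=9: fresh scan; Z[9]=0
i=10: fresh scan; Z[10]=0
i=11: fresh scan; Z[11]=0
i=12: fresh scan; Z[12]=0
i=13: fresh scan; Z[13]=0
i=14: fresh scan; Z[14]=0
i=15: fresh scan; Z[15]=0
i=16: fresh scan; Z[16]=2 extend→box=[16,18)
i=17: min(r-i=1, Z[1]=0)=0; Z[17]=0
i=18: fresh scan; Z[18]=0

[19, 0, 2, 0, 0, 0, 0, 0, 0, 0, 0, 0, 0, 0, 0, 0, 2, 0, 0]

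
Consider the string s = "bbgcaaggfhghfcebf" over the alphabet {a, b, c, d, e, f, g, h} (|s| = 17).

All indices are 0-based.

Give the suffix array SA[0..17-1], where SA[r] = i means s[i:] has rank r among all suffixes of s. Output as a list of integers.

[4, 5, 0, 15, 1, 3, 13, 14, 16, 12, 8, 2, 7, 6, 10, 11, 9]

sorted suffixes:
  #0 SA[0]=4  'aaggfhghfcebf'
  #1 SA[1]=5  'aggfhghfcebf'
  #2 SA[2]=0  'bbgcaaggfhghfcebf'
  #3 SA[3]=15  'bf'
  #4 SA[4]=1  'bgcaaggfhghfcebf'
  #5 SA[5]=3  'caaggfhghfcebf'
  #6 SA[6]=13  'cebf'
  #7 SA[7]=14  'ebf'
  #8 SA[8]=16  'f'
  #9 SA[9]=12  'fcebf'
  #10 SA[10]=8  'fhghfcebf'
  #11 SA[11]=2  'gcaaggfhghfcebf'
  #12 SA[12]=7  'gfhghfcebf'
  #13 SA[13]=6  'ggfhghfcebf'
  #14 SA[14]=10  'ghfcebf'
  #15 SA[15]=11  'hfcebf'
  #16 SA[16]=9  'hghfcebf'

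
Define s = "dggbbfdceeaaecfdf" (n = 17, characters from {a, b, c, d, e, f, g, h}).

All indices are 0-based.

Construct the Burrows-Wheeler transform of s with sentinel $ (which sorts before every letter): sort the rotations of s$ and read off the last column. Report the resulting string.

rank  rotation            last
    0  $dggbbfdceeaaecfdf  f
    1  aaecfdf$dggbbfdcee  e
    2  aecfdf$dggbbfdceea  a
    3  bbfdceeaaecfdf$dgg  g
    4  bfdceeaaecfdf$dggb  b
    5  ceeaaecfdf$dggbbfd  d
    6  cfdf$dggbbfdceeaae  e
    7  dceeaaecfdf$dggbbf  f
    8  df$dggbbfdceeaaecf  f
    9  dggbbfdceeaaecfdf$  $
   10  eaaecfdf$dggbbfdce  e
   11  ecfdf$dggbbfdceeaa  a
   12  eeaaecfdf$dggbbfdc  c
   13  f$dggbbfdceeaaecfd  d
   14  fdceeaaecfdf$dggbb  b
   15  fdf$dggbbfdceeaaec  c
   16  gbbfdceeaaecfdf$dg  g
   17  ggbbfdceeaaecfdf$d  d

feagbdeff$eacdbcgd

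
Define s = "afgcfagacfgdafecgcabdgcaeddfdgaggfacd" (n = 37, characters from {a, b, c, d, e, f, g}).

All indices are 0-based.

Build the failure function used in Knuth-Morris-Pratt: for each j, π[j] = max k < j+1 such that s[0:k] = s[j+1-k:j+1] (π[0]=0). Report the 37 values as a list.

[0, 0, 0, 0, 0, 1, 0, 1, 0, 0, 0, 0, 1, 2, 0, 0, 0, 0, 1, 0, 0, 0, 0, 1, 0, 0, 0, 0, 0, 0, 1, 0, 0, 0, 1, 0, 0]

π[0] = 0
j=1 s[j]='f': π[1]=0 (border '')
j=2 s[j]='g': π[2]=0 (border '')
j=3 s[j]='c': π[3]=0 (border '')
j=4 s[j]='f': π[4]=0 (border '')
j=5 s[j]='a': π[5]=1 (border 'a')
j=6 s[j]='g': k: 1→0; π[6]=0 (border '')
j=7 s[j]='a': π[7]=1 (border 'a')
j=8 s[j]='c': k: 1→0; π[8]=0 (border '')
j=9 s[j]='f': π[9]=0 (border '')
j=10 s[j]='g': π[10]=0 (border '')
j=11 s[j]='d': π[11]=0 (border '')
j=12 s[j]='a': π[12]=1 (border 'a')
j=13 s[j]='f': π[13]=2 (border 'af')
j=14 s[j]='e': k: 2→0; π[14]=0 (border '')
j=15 s[j]='c': π[15]=0 (border '')
j=16 s[j]='g': π[16]=0 (border '')
j=17 s[j]='c': π[17]=0 (border '')
j=18 s[j]='a': π[18]=1 (border 'a')
j=19 s[j]='b': k: 1→0; π[19]=0 (border '')
j=20 s[j]='d': π[20]=0 (border '')
j=21 s[j]='g': π[21]=0 (border '')
j=22 s[j]='c': π[22]=0 (border '')
j=23 s[j]='a': π[23]=1 (border 'a')
j=24 s[j]='e': k: 1→0; π[24]=0 (border '')
j=25 s[j]='d': π[25]=0 (border '')
j=26 s[j]='d': π[26]=0 (border '')
j=27 s[j]='f': π[27]=0 (border '')
j=28 s[j]='d': π[28]=0 (border '')
j=29 s[j]='g': π[29]=0 (border '')
j=30 s[j]='a': π[30]=1 (border 'a')
j=31 s[j]='g': k: 1→0; π[31]=0 (border '')
j=32 s[j]='g': π[32]=0 (border '')
j=33 s[j]='f': π[33]=0 (border '')
j=34 s[j]='a': π[34]=1 (border 'a')
j=35 s[j]='c': k: 1→0; π[35]=0 (border '')
j=36 s[j]='d': π[36]=0 (border '')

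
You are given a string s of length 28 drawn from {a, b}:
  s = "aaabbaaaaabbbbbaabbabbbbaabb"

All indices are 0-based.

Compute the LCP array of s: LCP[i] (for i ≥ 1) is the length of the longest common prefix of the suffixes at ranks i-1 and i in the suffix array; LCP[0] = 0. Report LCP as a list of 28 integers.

rank→(start, suffix):
  0 → (5, 'aaaaabbbbbaabbabbbbaabb')
  1 → (6, 'aaaabbbbbaabbabbbbaabb')
  2 → (0, 'aaabbaaaaabbbbbaabbabbbbaabb')
  3 → (7, 'aaabbbbbaabbabbbbaabb')
  4 → (24, 'aabb')
  5 → (1, 'aabbaaaaabbbbbaabbabbbbaabb')
  6 → (15, 'aabbabbbbaabb')
  7 → (8, 'aabbbbbaabbabbbbaabb')
  8 → (25, 'abb')
  9 → (2, 'abbaaaaabbbbbaabbabbbbaabb')
  10 → (16, 'abbabbbbaabb')
  11 → (19, 'abbbbaabb')
  12 → (9, 'abbbbbaabbabbbbaabb')
  13 → (27, 'b')
  14 → (4, 'baaaaabbbbbaabbabbbbaabb')
  15 → (23, 'baabb')
  16 → (14, 'baabbabbbbaabb')
  17 → (18, 'babbbbaabb')
  18 → (26, 'bb')
  19 → (3, 'bbaaaaabbbbbaabbabbbbaabb')
  20 → (22, 'bbaabb')
  21 → (13, 'bbaabbabbbbaabb')
  22 → (17, 'bbabbbbaabb')
  23 → (21, 'bbbaabb')
  24 → (12, 'bbbaabbabbbbaabb')
  25 → (20, 'bbbbaabb')
  26 → (11, 'bbbbaabbabbbbaabb')
  27 → (10, 'bbbbbaabbabbbbaabb')

SA = [5, 6, 0, 7, 24, 1, 15, 8, 25, 2, 16, 19, 9, 27, 4, 23, 14, 18, 26, 3, 22, 13, 17, 21, 12, 20, 11, 10]
i: (SA[i-1],SA[i]) lcp shared
  1: (5,6) 4 'aaaa'
  2: (6,0) 3 'aaa'
  3: (0,7) 5 'aaabb'
  4: (7,24) 2 'aa'
  5: (24,1) 4 'aabb'
  6: (1,15) 5 'aabba'
  7: (15,8) 4 'aabb'
  8: (8,25) 1 'a'
  9: (25,2) 3 'abb'
  10: (2,16) 4 'abba'
  11: (16,19) 3 'abb'
  12: (19,9) 5 'abbbb'
  13: (9,27) 0 ''
  14: (27,4) 1 'b'
  15: (4,23) 3 'baa'
  16: (23,14) 5 'baabb'
  17: (14,18) 2 'ba'
  18: (18,26) 1 'b'
  19: (26,3) 2 'bb'
  20: (3,22) 4 'bbaa'
  21: (22,13) 6 'bbaabb'
  22: (13,17) 3 'bba'
  23: (17,21) 2 'bb'
  24: (21,12) 7 'bbbaabb'
  25: (12,20) 3 'bbb'
  26: (20,11) 8 'bbbbaabb'
  27: (11,10) 4 'bbbb'

[0, 4, 3, 5, 2, 4, 5, 4, 1, 3, 4, 3, 5, 0, 1, 3, 5, 2, 1, 2, 4, 6, 3, 2, 7, 3, 8, 4]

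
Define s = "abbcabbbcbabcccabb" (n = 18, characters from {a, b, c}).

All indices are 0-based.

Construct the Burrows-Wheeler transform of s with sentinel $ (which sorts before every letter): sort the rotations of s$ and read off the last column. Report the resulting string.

rank  rotation             last
    0  $abbcabbbcbabcccabb  b
    1  abb$abbcabbbcbabccc  c
    2  abbbcbabcccabb$abbc  c
    3  abbcabbbcbabcccabb$  $
    4  abcccabb$abbcabbbcb  b
    5  b$abbcabbbcbabcccab  b
    6  babcccabb$abbcabbbc  c
    7  bb$abbcabbbcbabccca  a
    8  bbbcbabcccabb$abbca  a
    9  bbcabbbcbabcccabb$a  a
   10  bbcbabcccabb$abbcab  b
   11  bcabbbcbabcccabb$ab  b
   12  bcbabcccabb$abbcabb  b
   13  bcccabb$abbcabbbcba  a
   14  cabb$abbcabbbcbabcc  c
   15  cabbbcbabcccabb$abb  b
   16  cbabcccabb$abbcabbb  b
   17  ccabb$abbcabbbcbabc  c
   18  cccabb$abbcabbbcbab  b

bcc$bbcaaabbbacbbcb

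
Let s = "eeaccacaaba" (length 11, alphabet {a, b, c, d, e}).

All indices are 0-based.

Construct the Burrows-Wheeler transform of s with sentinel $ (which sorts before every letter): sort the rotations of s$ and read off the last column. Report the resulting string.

abcaceaacae$

rank  rotation      last
    0  $eeaccacaaba  a
    1  a$eeaccacaab  b
    2  aaba$eeaccac  c
    3  aba$eeaccaca  a
    4  acaaba$eeacc  c
    5  accacaaba$ee  e
    6  ba$eeaccacaa  a
    7  caaba$eeacca  a
    8  cacaaba$eeac  c
    9  ccacaaba$eea  a
   10  eaccacaaba$e  e
   11  eeaccacaaba$  $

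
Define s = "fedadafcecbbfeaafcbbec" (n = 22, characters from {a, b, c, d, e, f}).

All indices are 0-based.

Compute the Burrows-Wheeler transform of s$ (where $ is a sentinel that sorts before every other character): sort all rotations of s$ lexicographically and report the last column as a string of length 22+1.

rank  rotation                 last
    0  $fedadafcecbbfeaafcbbec  c
    1  aafcbbec$fedadafcecbbfe  e
    2  adafcecbbfeaafcbbec$fed  d
    3  afcbbec$fedadafcecbbfea  a
    4  afcecbbfeaafcbbec$fedad  d
    5  bbec$fedadafcecbbfeaafc  c
    6  bbfeaafcbbec$fedadafcec  c
    7  bec$fedadafcecbbfeaafcb  b
    8  bfeaafcbbec$fedadafcecb  b
    9  c$fedadafcecbbfeaafcbbe  e
   10  cbbec$fedadafcecbbfeaaf  f
   11  cbbfeaafcbbec$fedadafce  e
   12  cecbbfeaafcbbec$fedadaf  f
   13  dadafcecbbfeaafcbbec$fe  e
   14  dafcecbbfeaafcbbec$feda  a
   15  eaafcbbec$fedadafcecbbf  f
   16  ec$fedadafcecbbfeaafcbb  b
   17  ecbbfeaafcbbec$fedadafc  c
   18  edadafcecbbfeaafcbbec$f  f
   19  fcbbec$fedadafcecbbfeaa  a
   20  fcecbbfeaafcbbec$fedada  a
   21  feaafcbbec$fedadafcecbb  b
   22  fedadafcecbbfeaafcbbec$  $

cedadccbbefefeafbcfaab$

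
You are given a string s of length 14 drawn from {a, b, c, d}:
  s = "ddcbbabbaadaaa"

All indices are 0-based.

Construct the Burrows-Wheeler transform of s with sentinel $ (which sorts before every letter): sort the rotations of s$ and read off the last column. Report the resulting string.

aaadbbabbacdad$

rank  rotation         last
    0  $ddcbbabbaadaaa  a
    1  a$ddcbbabbaadaa  a
    2  aa$ddcbbabbaada  a
    3  aaa$ddcbbabbaad  d
    4  aadaaa$ddcbbabb  b
    5  abbaadaaa$ddcbb  b
    6  adaaa$ddcbbabba  a
    7  baadaaa$ddcbbab  b
    8  babbaadaaa$ddcb  b
    9  bbaadaaa$ddcbba  a
   10  bbabbaadaaa$ddc  c
   11  cbbabbaadaaa$dd  d
   12  daaa$ddcbbabbaa  a
   13  dcbbabbaadaaa$d  d
   14  ddcbbabbaadaaa$  $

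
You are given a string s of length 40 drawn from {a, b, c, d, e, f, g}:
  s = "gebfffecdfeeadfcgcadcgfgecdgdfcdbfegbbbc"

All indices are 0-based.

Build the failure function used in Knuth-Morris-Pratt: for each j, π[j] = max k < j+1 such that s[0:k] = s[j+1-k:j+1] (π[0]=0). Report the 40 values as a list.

[0, 0, 0, 0, 0, 0, 0, 0, 0, 0, 0, 0, 0, 0, 0, 0, 1, 0, 0, 0, 0, 1, 0, 1, 2, 0, 0, 1, 0, 0, 0, 0, 0, 0, 0, 1, 0, 0, 0, 0]

π[0] = 0
j=1 s[j]='e': π[1]=0 (border '')
j=2 s[j]='b': π[2]=0 (border '')
j=3 s[j]='f': π[3]=0 (border '')
j=4 s[j]='f': π[4]=0 (border '')
j=5 s[j]='f': π[5]=0 (border '')
j=6 s[j]='e': π[6]=0 (border '')
j=7 s[j]='c': π[7]=0 (border '')
j=8 s[j]='d': π[8]=0 (border '')
j=9 s[j]='f': π[9]=0 (border '')
j=10 s[j]='e': π[10]=0 (border '')
j=11 s[j]='e': π[11]=0 (border '')
j=12 s[j]='a': π[12]=0 (border '')
j=13 s[j]='d': π[13]=0 (border '')
j=14 s[j]='f': π[14]=0 (border '')
j=15 s[j]='c': π[15]=0 (border '')
j=16 s[j]='g': π[16]=1 (border 'g')
j=17 s[j]='c': k: 1→0; π[17]=0 (border '')
j=18 s[j]='a': π[18]=0 (border '')
j=19 s[j]='d': π[19]=0 (border '')
j=20 s[j]='c': π[20]=0 (border '')
j=21 s[j]='g': π[21]=1 (border 'g')
j=22 s[j]='f': k: 1→0; π[22]=0 (border '')
j=23 s[j]='g': π[23]=1 (border 'g')
j=24 s[j]='e': π[24]=2 (border 'ge')
j=25 s[j]='c': k: 2→0; π[25]=0 (border '')
j=26 s[j]='d': π[26]=0 (border '')
j=27 s[j]='g': π[27]=1 (border 'g')
j=28 s[j]='d': k: 1→0; π[28]=0 (border '')
j=29 s[j]='f': π[29]=0 (border '')
j=30 s[j]='c': π[30]=0 (border '')
j=31 s[j]='d': π[31]=0 (border '')
j=32 s[j]='b': π[32]=0 (border '')
j=33 s[j]='f': π[33]=0 (border '')
j=34 s[j]='e': π[34]=0 (border '')
j=35 s[j]='g': π[35]=1 (border 'g')
j=36 s[j]='b': k: 1→0; π[36]=0 (border '')
j=37 s[j]='b': π[37]=0 (border '')
j=38 s[j]='b': π[38]=0 (border '')
j=39 s[j]='c': π[39]=0 (border '')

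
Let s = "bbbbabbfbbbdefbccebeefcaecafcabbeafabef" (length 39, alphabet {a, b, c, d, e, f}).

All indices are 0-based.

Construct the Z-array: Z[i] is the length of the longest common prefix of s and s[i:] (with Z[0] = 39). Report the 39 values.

Z[0]=39
i=1: i≥r, start 0; Z[1]=3 grow→box=[1,4)
i=2: min(r-i=2, Z[1]=3)=2; Z[2]=2
i=3: min(r-i=1, Z[2]=2)=1; Z[3]=1
i=4: i≥r, start 0; Z[4]=0
i=5: i≥r, start 0; Z[5]=2 grow→box=[5,7)
i=6: min(r-i=1, Z[1]=3)=1; Z[6]=1
i=7: i≥r, start 0; Z[7]=0
i=8: i≥r, start 0; Z[8]=3 grow→box=[8,11)
i=9: min(r-i=2, Z[1]=3)=2; Z[9]=2
i=10: min(r-i=1, Z[2]=2)=1; Z[10]=1
i=11: i≥r, start 0; Z[11]=0
i=12: i≥r, start 0; Z[12]=0
i=13: i≥r, start 0; Z[13]=0
i=14: i≥r, start 0; Z[14]=1 grow→box=[14,15)
i=15: i≥r, start 0; Z[15]=0
i=16: i≥r, start 0; Z[16]=0
i=17: i≥r, start 0; Z[17]=0
i=18: i≥r, start 0; Z[18]=1 grow→box=[18,19)
i=19: i≥r, start 0; Z[19]=0
i=20: i≥r, start 0; Z[20]=0
i=21: i≥r, start 0; Z[21]=0
i=22: i≥r, start 0; Z[22]=0
i=23: i≥r, start 0; Z[23]=0
i=24: i≥r, start 0; Z[24]=0
i=25: i≥r, start 0; Z[25]=0
i=26: i≥r, start 0; Z[26]=0
i=27: i≥r, start 0; Z[27]=0
i=28: i≥r, start 0; Z[28]=0
i=29: i≥r, start 0; Z[29]=0
i=30: i≥r, start 0; Z[30]=2 grow→box=[30,32)
i=31: min(r-i=1, Z[1]=3)=1; Z[31]=1
i=32: i≥r, start 0; Z[32]=0
i=33: i≥r, start 0; Z[33]=0
i=34: i≥r, start 0; Z[34]=0
i=35: i≥r, start 0; Z[35]=0
i=36: i≥r, start 0; Z[36]=1 grow→box=[36,37)
i=37: i≥r, start 0; Z[37]=0
i=38: i≥r, start 0; Z[38]=0

[39, 3, 2, 1, 0, 2, 1, 0, 3, 2, 1, 0, 0, 0, 1, 0, 0, 0, 1, 0, 0, 0, 0, 0, 0, 0, 0, 0, 0, 0, 2, 1, 0, 0, 0, 0, 1, 0, 0]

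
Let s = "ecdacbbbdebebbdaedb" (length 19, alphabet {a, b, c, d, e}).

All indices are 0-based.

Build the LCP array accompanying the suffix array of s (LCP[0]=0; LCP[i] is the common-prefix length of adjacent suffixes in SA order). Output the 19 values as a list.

rank | idx | suffix
   0 |   3 | acbbbdebebbdaedb
   1 |  15 | aedb
   2 |  18 | b
   3 |   5 | bbbdebebbdaedb
   4 |  12 | bbdaedb
   5 |   6 | bbdebebbdaedb
   6 |  13 | bdaedb
   7 |   7 | bdebebbdaedb
   8 |  10 | bebbdaedb
   9 |   4 | cbbbdebebbdaedb
  10 |   1 | cdacbbbdebebbdaedb
  11 |   2 | dacbbbdebebbdaedb
  12 |  14 | daedb
  13 |  17 | db
  14 |   8 | debebbdaedb
  15 |  11 | ebbdaedb
  16 |   9 | ebebbdaedb
  17 |   0 | ecdacbbbdebebbdaedb
  18 |  16 | edb

SA = [3, 15, 18, 5, 12, 6, 13, 7, 10, 4, 1, 2, 14, 17, 8, 11, 9, 0, 16]
rank  pair      lcp
   1  s[3:],s[15:]  1  'a'
   2  s[15:],s[18:]  0  ''
   3  s[18:],s[5:]  1  'b'
   4  s[5:],s[12:]  2  'bb'
   5  s[12:],s[6:]  3  'bbd'
   6  s[6:],s[13:]  1  'b'
   7  s[13:],s[7:]  2  'bd'
   8  s[7:],s[10:]  1  'b'
   9  s[10:],s[4:]  0  ''
  10  s[4:],s[1:]  1  'c'
  11  s[1:],s[2:]  0  ''
  12  s[2:],s[14:]  2  'da'
  13  s[14:],s[17:]  1  'd'
  14  s[17:],s[8:]  1  'd'
  15  s[8:],s[11:]  0  ''
  16  s[11:],s[9:]  2  'eb'
  17  s[9:],s[0:]  1  'e'
  18  s[0:],s[16:]  1  'e'

[0, 1, 0, 1, 2, 3, 1, 2, 1, 0, 1, 0, 2, 1, 1, 0, 2, 1, 1]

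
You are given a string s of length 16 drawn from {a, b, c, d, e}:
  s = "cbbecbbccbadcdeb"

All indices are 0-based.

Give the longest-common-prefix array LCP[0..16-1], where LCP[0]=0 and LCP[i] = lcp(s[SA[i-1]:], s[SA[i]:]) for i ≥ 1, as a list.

rank→(start, suffix):
  0 → (10, 'adcdeb')
  1 → (15, 'b')
  2 → (9, 'badcdeb')
  3 → (5, 'bbccbadcdeb')
  4 → (1, 'bbecbbccbadcdeb')
  5 → (6, 'bccbadcdeb')
  6 → (2, 'becbbccbadcdeb')
  7 → (8, 'cbadcdeb')
  8 → (4, 'cbbccbadcdeb')
  9 → (0, 'cbbecbbccbadcdeb')
  10 → (7, 'ccbadcdeb')
  11 → (12, 'cdeb')
  12 → (11, 'dcdeb')
  13 → (13, 'deb')
  14 → (14, 'eb')
  15 → (3, 'ecbbccbadcdeb')

SA = [10, 15, 9, 5, 1, 6, 2, 8, 4, 0, 7, 12, 11, 13, 14, 3]
rank  pair      lcp
   1  s[10:],s[15:]  0  ''
   2  s[15:],s[9:]  1  'b'
   3  s[9:],s[5:]  1  'b'
   4  s[5:],s[1:]  2  'bb'
   5  s[1:],s[6:]  1  'b'
   6  s[6:],s[2:]  1  'b'
   7  s[2:],s[8:]  0  ''
   8  s[8:],s[4:]  2  'cb'
   9  s[4:],s[0:]  3  'cbb'
  10  s[0:],s[7:]  1  'c'
  11  s[7:],s[12:]  1  'c'
  12  s[12:],s[11:]  0  ''
  13  s[11:],s[13:]  1  'd'
  14  s[13:],s[14:]  0  ''
  15  s[14:],s[3:]  1  'e'

[0, 0, 1, 1, 2, 1, 1, 0, 2, 3, 1, 1, 0, 1, 0, 1]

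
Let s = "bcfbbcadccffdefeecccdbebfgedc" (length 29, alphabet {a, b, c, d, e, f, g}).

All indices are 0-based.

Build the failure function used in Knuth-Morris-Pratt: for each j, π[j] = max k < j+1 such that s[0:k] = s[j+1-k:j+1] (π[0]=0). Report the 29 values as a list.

[0, 0, 0, 1, 1, 2, 0, 0, 0, 0, 0, 0, 0, 0, 0, 0, 0, 0, 0, 0, 0, 1, 0, 1, 0, 0, 0, 0, 0]

π[0] = 0
j=1 s[j]='c': π[1]=0 (border '')
j=2 s[j]='f': π[2]=0 (border '')
j=3 s[j]='b': π[3]=1 (border 'b')
j=4 s[j]='b': k: 1→0; π[4]=1 (border 'b')
j=5 s[j]='c': π[5]=2 (border 'bc')
j=6 s[j]='a': k: 2→0; π[6]=0 (border '')
j=7 s[j]='d': π[7]=0 (border '')
j=8 s[j]='c': π[8]=0 (border '')
j=9 s[j]='c': π[9]=0 (border '')
j=10 s[j]='f': π[10]=0 (border '')
j=11 s[j]='f': π[11]=0 (border '')
j=12 s[j]='d': π[12]=0 (border '')
j=13 s[j]='e': π[13]=0 (border '')
j=14 s[j]='f': π[14]=0 (border '')
j=15 s[j]='e': π[15]=0 (border '')
j=16 s[j]='e': π[16]=0 (border '')
j=17 s[j]='c': π[17]=0 (border '')
j=18 s[j]='c': π[18]=0 (border '')
j=19 s[j]='c': π[19]=0 (border '')
j=20 s[j]='d': π[20]=0 (border '')
j=21 s[j]='b': π[21]=1 (border 'b')
j=22 s[j]='e': k: 1→0; π[22]=0 (border '')
j=23 s[j]='b': π[23]=1 (border 'b')
j=24 s[j]='f': k: 1→0; π[24]=0 (border '')
j=25 s[j]='g': π[25]=0 (border '')
j=26 s[j]='e': π[26]=0 (border '')
j=27 s[j]='d': π[27]=0 (border '')
j=28 s[j]='c': π[28]=0 (border '')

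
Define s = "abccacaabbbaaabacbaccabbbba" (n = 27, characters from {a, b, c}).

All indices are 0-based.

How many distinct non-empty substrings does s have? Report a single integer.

328

rank→(start, suffix):
  0 → (26, 'a')
  1 → (11, 'aaabacbaccabbbba')
  2 → (12, 'aabacbaccabbbba')
  3 → (6, 'aabbbaaabacbaccabbbba')
  4 → (13, 'abacbaccabbbba')
  5 → (7, 'abbbaaabacbaccabbbba')
  6 → (21, 'abbbba')
  7 → (0, 'abccacaabbbaaabacbaccabbbba')
  8 → (4, 'acaabbbaaabacbaccabbbba')
  9 → (15, 'acbaccabbbba')
  10 → (18, 'accabbbba')
  11 → (25, 'ba')
  12 → (10, 'baaabacbaccabbbba')
  13 → (14, 'bacbaccabbbba')
  14 → (17, 'baccabbbba')
  15 → (24, 'bba')
  16 → (9, 'bbaaabacbaccabbbba')
  17 → (23, 'bbba')
  18 → (8, 'bbbaaabacbaccabbbba')
  19 → (22, 'bbbba')
  20 → (1, 'bccacaabbbaaabacbaccabbbba')
  21 → (5, 'caabbbaaabacbaccabbbba')
  22 → (20, 'cabbbba')
  23 → (3, 'cacaabbbaaabacbaccabbbba')
  24 → (16, 'cbaccabbbba')
  25 → (19, 'ccabbbba')
  26 → (2, 'ccacaabbbaaabacbaccabbbba')

SA = [26, 11, 12, 6, 13, 7, 21, 0, 4, 15, 18, 25, 10, 14, 17, 24, 9, 23, 8, 22, 1, 5, 20, 3, 16, 19, 2]
i: (SA[i-1],SA[i]) lcp shared
  1: (26,11) 1 'a'
  2: (11,12) 2 'aa'
  3: (12,6) 3 'aab'
  4: (6,13) 1 'a'
  5: (13,7) 2 'ab'
  6: (7,21) 4 'abbb'
  7: (21,0) 2 'ab'
  8: (0,4) 1 'a'
  9: (4,15) 2 'ac'
  10: (15,18) 2 'ac'
  11: (18,25) 0 ''
  12: (25,10) 2 'ba'
  13: (10,14) 2 'ba'
  14: (14,17) 3 'bac'
  15: (17,24) 1 'b'
  16: (24,9) 3 'bba'
  17: (9,23) 2 'bb'
  18: (23,8) 4 'bbba'
  19: (8,22) 3 'bbb'
  20: (22,1) 1 'b'
  21: (1,5) 0 ''
  22: (5,20) 2 'ca'
  23: (20,3) 2 'ca'
  24: (3,16) 1 'c'
  25: (16,19) 1 'c'
  26: (19,2) 3 'cca'

n(n+1)/2 = 27·28/2 = 378
Σ LCP = 0 + 1 + 2 + 3 + 1 + 2 + 4 + 2 + 1 + 2 + 2 + 0 + 2 + 2 + 3 + 1 + 3 + 2 + 4 + 3 + 1 + 0 + 2 + 2 + 1 + 1 + 3 = 50
distinct = 378 − 50 = 328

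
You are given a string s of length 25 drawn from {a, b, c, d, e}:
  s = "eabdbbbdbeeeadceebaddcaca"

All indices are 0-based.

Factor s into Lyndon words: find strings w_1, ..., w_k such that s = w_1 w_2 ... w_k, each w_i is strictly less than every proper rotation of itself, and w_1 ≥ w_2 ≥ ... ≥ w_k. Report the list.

["e", "abdbbbdbeeeadceebaddcac", "a"]

emit factor 1: 'e' (i=0, period=1)
emit factor 2: 'abdbbbdbeeeadceebaddcac' (i=1, period=23)
emit factor 3: 'a' (i=24, period=1)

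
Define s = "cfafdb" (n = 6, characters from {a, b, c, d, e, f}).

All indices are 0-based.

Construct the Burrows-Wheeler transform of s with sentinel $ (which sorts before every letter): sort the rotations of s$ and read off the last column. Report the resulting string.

bfd$fca

rank  rotation last
    0  $cfafdb  b
    1  afdb$cf  f
    2  b$cfafd  d
    3  cfafdb$  $
    4  db$cfaf  f
    5  fafdb$c  c
    6  fdb$cfa  a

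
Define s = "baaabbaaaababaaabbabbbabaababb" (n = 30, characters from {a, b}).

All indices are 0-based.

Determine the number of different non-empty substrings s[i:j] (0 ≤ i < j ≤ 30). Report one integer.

sorted suffixes:
  #0 SA[0]=6  'aaaababaaabbabbbabaababb'
  #1 SA[1]=7  'aaababaaabbabbbabaababb'
  #2 SA[2]=1  'aaabbaaaababaaabbabbbabaababb'
  #3 SA[3]=13  'aaabbabbbabaababb'
  #4 SA[4]=8  'aababaaabbabbbabaababb'
  #5 SA[5]=24  'aababb'
  #6 SA[6]=2  'aabbaaaababaaabbabbbabaababb'
  #7 SA[7]=14  'aabbabbbabaababb'
  #8 SA[8]=11  'abaaabbabbbabaababb'
  #9 SA[9]=22  'abaababb'
  #10 SA[10]=9  'ababaaabbabbbabaababb'
  #11 SA[11]=25  'ababb'
  #12 SA[12]=27  'abb'
  #13 SA[13]=3  'abbaaaababaaabbabbbabaababb'
  #14 SA[14]=15  'abbabbbabaababb'
  #15 SA[15]=18  'abbbabaababb'
  #16 SA[16]=29  'b'
  #17 SA[17]=5  'baaaababaaabbabbbabaababb'
  #18 SA[18]=0  'baaabbaaaababaaabbabbbabaababb'
  #19 SA[19]=12  'baaabbabbbabaababb'
  #20 SA[20]=23  'baababb'
  #21 SA[21]=10  'babaaabbabbbabaababb'
  #22 SA[22]=21  'babaababb'
  #23 SA[23]=26  'babb'
  #24 SA[24]=17  'babbbabaababb'
  #25 SA[25]=28  'bb'
  #26 SA[26]=4  'bbaaaababaaabbabbbabaababb'
  #27 SA[27]=20  'bbabaababb'
  #28 SA[28]=16  'bbabbbabaababb'
  #29 SA[29]=19  'bbbabaababb'

SA = [6, 7, 1, 13, 8, 24, 2, 14, 11, 22, 9, 25, 27, 3, 15, 18, 29, 5, 0, 12, 23, 10, 21, 26, 17, 28, 4, 20, 16, 19]
rank  pair      lcp
   1  s[6:],s[7:]  3  'aaa'
   2  s[7:],s[1:]  4  'aaab'
   3  s[1:],s[13:]  6  'aaabba'
   4  s[13:],s[8:]  2  'aa'
   5  s[8:],s[24:]  5  'aabab'
   6  s[24:],s[2:]  3  'aab'
   7  s[2:],s[14:]  5  'aabba'
   8  s[14:],s[11:]  1  'a'
   9  s[11:],s[22:]  4  'abaa'
  10  s[22:],s[9:]  3  'aba'
  11  s[9:],s[25:]  4  'abab'
  12  s[25:],s[27:]  2  'ab'
  13  s[27:],s[3:]  3  'abb'
  14  s[3:],s[15:]  4  'abba'
  15  s[15:],s[18:]  3  'abb'
  16  s[18:],s[29:]  0  ''
  17  s[29:],s[5:]  1  'b'
  18  s[5:],s[0:]  4  'baaa'
  19  s[0:],s[12:]  7  'baaabba'
  20  s[12:],s[23:]  3  'baa'
  21  s[23:],s[10:]  2  'ba'
  22  s[10:],s[21:]  5  'babaa'
  23  s[21:],s[26:]  3  'bab'
  24  s[26:],s[17:]  4  'babb'
  25  s[17:],s[28:]  1  'b'
  26  s[28:],s[4:]  2  'bb'
  27  s[4:],s[20:]  3  'bba'
  28  s[20:],s[16:]  4  'bbab'
  29  s[16:],s[19:]  2  'bb'

n(n+1)/2 = 30·31/2 = 465
Σ LCP = 0 + 3 + 4 + 6 + 2 + 5 + 3 + 5 + 1 + 4 + 3 + 4 + 2 + 3 + 4 + 3 + 0 + 1 + 4 + 7 + 3 + 2 + 5 + 3 + 4 + 1 + 2 + 3 + 4 + 2 = 93
distinct = 465 − 93 = 372

372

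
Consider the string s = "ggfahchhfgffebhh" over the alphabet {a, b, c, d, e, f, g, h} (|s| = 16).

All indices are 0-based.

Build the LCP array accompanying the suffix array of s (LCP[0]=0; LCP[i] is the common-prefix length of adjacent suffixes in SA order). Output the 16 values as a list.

sorted suffixes:
  #0 SA[0]=3  'ahchhfgffebhh'
  #1 SA[1]=13  'bhh'
  #2 SA[2]=5  'chhfgffebhh'
  #3 SA[3]=12  'ebhh'
  #4 SA[4]=2  'fahchhfgffebhh'
  #5 SA[5]=11  'febhh'
  #6 SA[6]=10  'ffebhh'
  #7 SA[7]=8  'fgffebhh'
  #8 SA[8]=1  'gfahchhfgffebhh'
  #9 SA[9]=9  'gffebhh'
  #10 SA[10]=0  'ggfahchhfgffebhh'
  #11 SA[11]=15  'h'
  #12 SA[12]=4  'hchhfgffebhh'
  #13 SA[13]=7  'hfgffebhh'
  #14 SA[14]=14  'hh'
  #15 SA[15]=6  'hhfgffebhh'

SA = [3, 13, 5, 12, 2, 11, 10, 8, 1, 9, 0, 15, 4, 7, 14, 6]
i: (SA[i-1],SA[i]) lcp shared
  1: (3,13) 0 ''
  2: (13,5) 0 ''
  3: (5,12) 0 ''
  4: (12,2) 0 ''
  5: (2,11) 1 'f'
  6: (11,10) 1 'f'
  7: (10,8) 1 'f'
  8: (8,1) 0 ''
  9: (1,9) 2 'gf'
  10: (9,0) 1 'g'
  11: (0,15) 0 ''
  12: (15,4) 1 'h'
  13: (4,7) 1 'h'
  14: (7,14) 1 'h'
  15: (14,6) 2 'hh'

[0, 0, 0, 0, 0, 1, 1, 1, 0, 2, 1, 0, 1, 1, 1, 2]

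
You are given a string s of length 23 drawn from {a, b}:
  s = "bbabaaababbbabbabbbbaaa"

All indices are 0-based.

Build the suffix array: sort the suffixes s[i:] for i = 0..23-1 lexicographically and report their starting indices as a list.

rank | idx | suffix
   0 |  22 | a
   1 |  21 | aa
   2 |  20 | aaa
   3 |   4 | aaababbbabbabbbbaaa
   4 |   5 | aababbbabbabbbbaaa
   5 |   2 | abaaababbbabbabbbbaaa
   6 |   6 | ababbbabbabbbbaaa
   7 |  12 | abbabbbbaaa
   8 |   8 | abbbabbabbbbaaa
   9 |  15 | abbbbaaa
  10 |  19 | baaa
  11 |   3 | baaababbbabbabbbbaaa
  12 |   1 | babaaababbbabbabbbbaaa
  13 |  11 | babbabbbbaaa
  14 |   7 | babbbabbabbbbaaa
  15 |  14 | babbbbaaa
  16 |  18 | bbaaa
  17 |   0 | bbabaaababbbabbabbbbaaa
  18 |  10 | bbabbabbbbaaa
  19 |  13 | bbabbbbaaa
  20 |  17 | bbbaaa
  21 |   9 | bbbabbabbbbaaa
  22 |  16 | bbbbaaa

[22, 21, 20, 4, 5, 2, 6, 12, 8, 15, 19, 3, 1, 11, 7, 14, 18, 0, 10, 13, 17, 9, 16]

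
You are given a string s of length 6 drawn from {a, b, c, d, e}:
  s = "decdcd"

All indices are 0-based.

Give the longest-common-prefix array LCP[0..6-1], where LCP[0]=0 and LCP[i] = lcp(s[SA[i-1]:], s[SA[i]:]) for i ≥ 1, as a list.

[0, 2, 0, 1, 1, 0]

rank | idx | suffix
   0 |   4 | cd
   1 |   2 | cdcd
   2 |   5 | d
   3 |   3 | dcd
   4 |   0 | decdcd
   5 |   1 | ecdcd

SA = [4, 2, 5, 3, 0, 1]
[i] adj suffixes → lcp
  [1] 4/2 → 2 ('cd')
  [2] 2/5 → 0 ('')
  [3] 5/3 → 1 ('d')
  [4] 3/0 → 1 ('d')
  [5] 0/1 → 0 ('')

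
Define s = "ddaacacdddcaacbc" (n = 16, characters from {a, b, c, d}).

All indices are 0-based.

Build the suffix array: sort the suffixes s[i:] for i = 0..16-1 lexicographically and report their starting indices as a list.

sorted suffixes:
  #0 SA[0]=2  'aacacdddcaacbc'
  #1 SA[1]=11  'aacbc'
  #2 SA[2]=3  'acacdddcaacbc'
  #3 SA[3]=12  'acbc'
  #4 SA[4]=5  'acdddcaacbc'
  #5 SA[5]=14  'bc'
  #6 SA[6]=15  'c'
  #7 SA[7]=10  'caacbc'
  #8 SA[8]=4  'cacdddcaacbc'
  #9 SA[9]=13  'cbc'
  #10 SA[10]=6  'cdddcaacbc'
  #11 SA[11]=1  'daacacdddcaacbc'
  #12 SA[12]=9  'dcaacbc'
  #13 SA[13]=0  'ddaacacdddcaacbc'
  #14 SA[14]=8  'ddcaacbc'
  #15 SA[15]=7  'dddcaacbc'

[2, 11, 3, 12, 5, 14, 15, 10, 4, 13, 6, 1, 9, 0, 8, 7]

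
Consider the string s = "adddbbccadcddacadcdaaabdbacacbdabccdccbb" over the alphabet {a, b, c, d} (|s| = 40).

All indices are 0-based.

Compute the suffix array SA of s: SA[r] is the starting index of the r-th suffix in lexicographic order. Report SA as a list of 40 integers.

[19, 20, 31, 21, 25, 13, 27, 15, 8, 0, 39, 24, 38, 4, 5, 32, 29, 22, 26, 14, 7, 37, 28, 6, 36, 33, 17, 34, 10, 18, 30, 12, 23, 3, 35, 16, 9, 11, 2, 1]

sorted suffixes:
  #0 SA[0]=19  'aaabdbacacbdabccdccbb'
  #1 SA[1]=20  'aabdbacacbdabccdccbb'
  #2 SA[2]=31  'abccdccbb'
  #3 SA[3]=21  'abdbacacbdabccdccbb'
  #4 SA[4]=25  'acacbdabccdccbb'
  #5 SA[5]=13  'acadcdaaabdbacacbdabccdccbb'
  #6 SA[6]=27  'acbdabccdccbb'
  #7 SA[7]=15  'adcdaaabdbacacbdabccdccbb'
  #8 SA[8]=8  'adcddacadcdaaabdbacacbdabccdccbb'
  #9 SA[9]=0  'adddbbccadcddacadcdaaabdbacacbdabccdccbb'
  #10 SA[10]=39  'b'
  #11 SA[11]=24  'bacacbdabccdccbb'
  #12 SA[12]=38  'bb'
  #13 SA[13]=4  'bbccadcddacadcdaaabdbacacbdabccdccbb'
  #14 SA[14]=5  'bccadcddacadcdaaabdbacacbdabccdccbb'
  #15 SA[15]=32  'bccdccbb'
  #16 SA[16]=29  'bdabccdccbb'
  #17 SA[17]=22  'bdbacacbdabccdccbb'
  #18 SA[18]=26  'cacbdabccdccbb'
  #19 SA[19]=14  'cadcdaaabdbacacbdabccdccbb'
  #20 SA[20]=7  'cadcddacadcdaaabdbacacbdabccdccbb'
  #21 SA[21]=37  'cbb'
  #22 SA[22]=28  'cbdabccdccbb'
  #23 SA[23]=6  'ccadcddacadcdaaabdbacacbdabccdccbb'
  #24 SA[24]=36  'ccbb'
  #25 SA[25]=33  'ccdccbb'
  #26 SA[26]=17  'cdaaabdbacacbdabccdccbb'
  #27 SA[27]=34  'cdccbb'
  #28 SA[28]=10  'cddacadcdaaabdbacacbdabccdccbb'
  #29 SA[29]=18  'daaabdbacacbdabccdccbb'
  #30 SA[30]=30  'dabccdccbb'
  #31 SA[31]=12  'dacadcdaaabdbacacbdabccdccbb'
  #32 SA[32]=23  'dbacacbdabccdccbb'
  #33 SA[33]=3  'dbbccadcddacadcdaaabdbacacbdabccdccbb'
  #34 SA[34]=35  'dccbb'
  #35 SA[35]=16  'dcdaaabdbacacbdabccdccbb'
  #36 SA[36]=9  'dcddacadcdaaabdbacacbdabccdccbb'
  #37 SA[37]=11  'ddacadcdaaabdbacacbdabccdccbb'
  #38 SA[38]=2  'ddbbccadcddacadcdaaabdbacacbdabccdccbb'
  #39 SA[39]=1  'dddbbccadcddacadcdaaabdbacacbdabccdccbb'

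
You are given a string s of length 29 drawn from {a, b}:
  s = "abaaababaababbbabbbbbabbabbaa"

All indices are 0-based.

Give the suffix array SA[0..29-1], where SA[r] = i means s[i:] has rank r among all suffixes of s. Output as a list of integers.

rank | idx | suffix
   0 |  28 | a
   1 |  27 | aa
   2 |   2 | aaababaababbbabbbbbabbabbaa
   3 |   3 | aababaababbbabbbbbabbabbaa
   4 |   8 | aababbbabbbbbabbabbaa
   5 |   0 | abaaababaababbbabbbbbabbabbaa
   6 |   6 | abaababbbabbbbbabbabbaa
   7 |   4 | ababaababbbabbbbbabbabbaa
   8 |   9 | ababbbabbbbbabbabbaa
   9 |  24 | abbaa
  10 |  21 | abbabbaa
  11 |  11 | abbbabbbbbabbabbaa
  12 |  15 | abbbbbabbabbaa
  13 |  26 | baa
  14 |   1 | baaababaababbbabbbbbabbabbaa
  15 |   7 | baababbbabbbbbabbabbaa
  16 |   5 | babaababbbabbbbbabbabbaa
  17 |  23 | babbaa
  18 |  20 | babbabbaa
  19 |  10 | babbbabbbbbabbabbaa
  20 |  14 | babbbbbabbabbaa
  21 |  25 | bbaa
  22 |  22 | bbabbaa
  23 |  19 | bbabbabbaa
  24 |  13 | bbabbbbbabbabbaa
  25 |  18 | bbbabbabbaa
  26 |  12 | bbbabbbbbabbabbaa
  27 |  17 | bbbbabbabbaa
  28 |  16 | bbbbbabbabbaa

[28, 27, 2, 3, 8, 0, 6, 4, 9, 24, 21, 11, 15, 26, 1, 7, 5, 23, 20, 10, 14, 25, 22, 19, 13, 18, 12, 17, 16]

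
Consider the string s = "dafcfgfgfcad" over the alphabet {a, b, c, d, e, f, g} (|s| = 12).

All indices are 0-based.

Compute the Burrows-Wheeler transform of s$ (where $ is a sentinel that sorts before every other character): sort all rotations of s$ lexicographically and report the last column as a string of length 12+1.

rank  rotation       last
    0  $dafcfgfgfcad  d
    1  ad$dafcfgfgfc  c
    2  afcfgfgfcad$d  d
    3  cad$dafcfgfgf  f
    4  cfgfgfcad$daf  f
    5  d$dafcfgfgfca  a
    6  dafcfgfgfcad$  $
    7  fcad$dafcfgfg  g
    8  fcfgfgfcad$da  a
    9  fgfcad$dafcfg  g
   10  fgfgfcad$dafc  c
   11  gfcad$dafcfgf  f
   12  gfgfcad$dafcf  f

dcdffa$gagcff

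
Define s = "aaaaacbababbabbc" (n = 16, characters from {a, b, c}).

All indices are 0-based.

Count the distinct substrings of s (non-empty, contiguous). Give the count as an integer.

rank→(start, suffix):
  0 → (0, 'aaaaacbababbabbc')
  1 → (1, 'aaaacbababbabbc')
  2 → (2, 'aaacbababbabbc')
  3 → (3, 'aacbababbabbc')
  4 → (7, 'ababbabbc')
  5 → (9, 'abbabbc')
  6 → (12, 'abbc')
  7 → (4, 'acbababbabbc')
  8 → (6, 'bababbabbc')
  9 → (8, 'babbabbc')
  10 → (11, 'babbc')
  11 → (10, 'bbabbc')
  12 → (13, 'bbc')
  13 → (14, 'bc')
  14 → (15, 'c')
  15 → (5, 'cbababbabbc')

SA = [0, 1, 2, 3, 7, 9, 12, 4, 6, 8, 11, 10, 13, 14, 15, 5]
rank  pair      lcp
   1  s[0:],s[1:]  4  'aaaa'
   2  s[1:],s[2:]  3  'aaa'
   3  s[2:],s[3:]  2  'aa'
   4  s[3:],s[7:]  1  'a'
   5  s[7:],s[9:]  2  'ab'
   6  s[9:],s[12:]  3  'abb'
   7  s[12:],s[4:]  1  'a'
   8  s[4:],s[6:]  0  ''
   9  s[6:],s[8:]  3  'bab'
  10  s[8:],s[11:]  4  'babb'
  11  s[11:],s[10:]  1  'b'
  12  s[10:],s[13:]  2  'bb'
  13  s[13:],s[14:]  1  'b'
  14  s[14:],s[15:]  0  ''
  15  s[15:],s[5:]  1  'c'

n(n+1)/2 = 16·17/2 = 136
Σ LCP = 0 + 4 + 3 + 2 + 1 + 2 + 3 + 1 + 0 + 3 + 4 + 1 + 2 + 1 + 0 + 1 = 28
distinct = 136 − 28 = 108

108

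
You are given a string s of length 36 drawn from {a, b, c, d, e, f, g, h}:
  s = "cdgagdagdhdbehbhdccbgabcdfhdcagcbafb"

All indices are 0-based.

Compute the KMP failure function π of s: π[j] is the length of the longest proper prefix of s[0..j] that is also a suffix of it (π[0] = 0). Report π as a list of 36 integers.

[0, 0, 0, 0, 0, 0, 0, 0, 0, 0, 0, 0, 0, 0, 0, 0, 0, 1, 1, 0, 0, 0, 0, 1, 2, 0, 0, 0, 1, 0, 0, 1, 0, 0, 0, 0]

π[0] = 0
j=1 s[j]='d': π[1]=0 (border '')
j=2 s[j]='g': π[2]=0 (border '')
j=3 s[j]='a': π[3]=0 (border '')
j=4 s[j]='g': π[4]=0 (border '')
j=5 s[j]='d': π[5]=0 (border '')
j=6 s[j]='a': π[6]=0 (border '')
j=7 s[j]='g': π[7]=0 (border '')
j=8 s[j]='d': π[8]=0 (border '')
j=9 s[j]='h': π[9]=0 (border '')
j=10 s[j]='d': π[10]=0 (border '')
j=11 s[j]='b': π[11]=0 (border '')
j=12 s[j]='e': π[12]=0 (border '')
j=13 s[j]='h': π[13]=0 (border '')
j=14 s[j]='b': π[14]=0 (border '')
j=15 s[j]='h': π[15]=0 (border '')
j=16 s[j]='d': π[16]=0 (border '')
j=17 s[j]='c': π[17]=1 (border 'c')
j=18 s[j]='c': k: 1→0; π[18]=1 (border 'c')
j=19 s[j]='b': k: 1→0; π[19]=0 (border '')
j=20 s[j]='g': π[20]=0 (border '')
j=21 s[j]='a': π[21]=0 (border '')
j=22 s[j]='b': π[22]=0 (border '')
j=23 s[j]='c': π[23]=1 (border 'c')
j=24 s[j]='d': π[24]=2 (border 'cd')
j=25 s[j]='f': k: 2→0; π[25]=0 (border '')
j=26 s[j]='h': π[26]=0 (border '')
j=27 s[j]='d': π[27]=0 (border '')
j=28 s[j]='c': π[28]=1 (border 'c')
j=29 s[j]='a': k: 1→0; π[29]=0 (border '')
j=30 s[j]='g': π[30]=0 (border '')
j=31 s[j]='c': π[31]=1 (border 'c')
j=32 s[j]='b': k: 1→0; π[32]=0 (border '')
j=33 s[j]='a': π[33]=0 (border '')
j=34 s[j]='f': π[34]=0 (border '')
j=35 s[j]='b': π[35]=0 (border '')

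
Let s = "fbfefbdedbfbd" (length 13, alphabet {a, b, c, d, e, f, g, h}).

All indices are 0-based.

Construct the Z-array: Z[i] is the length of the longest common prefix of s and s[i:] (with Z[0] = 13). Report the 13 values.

[13, 0, 1, 0, 2, 0, 0, 0, 0, 0, 2, 0, 0]

Z[0]=13
i=1: outside box; Z[1]=0
i=2: outside box; Z[2]=1 extend→box=[2,3)
i=3: outside box; Z[3]=0
i=4: outside box; Z[4]=2 extend→box=[4,6)
i=5: min(r-i=1, Z[1]=0)=0; Z[5]=0
i=6: outside box; Z[6]=0
i=7: outside box; Z[7]=0
i=8: outside box; Z[8]=0
i=9: outside box; Z[9]=0
i=10: outside box; Z[10]=2 extend→box=[10,12)
i=11: min(r-i=1, Z[1]=0)=0; Z[11]=0
i=12: outside box; Z[12]=0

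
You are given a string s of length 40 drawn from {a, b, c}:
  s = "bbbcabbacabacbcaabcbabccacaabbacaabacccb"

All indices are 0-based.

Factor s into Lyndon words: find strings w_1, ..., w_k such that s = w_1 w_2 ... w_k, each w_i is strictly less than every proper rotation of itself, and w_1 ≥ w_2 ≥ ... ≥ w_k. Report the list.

emit factor 1: 'bbbc' (i=0, period=4)
emit factor 2: 'abbac' (i=4, period=5)
emit factor 3: 'abacbc' (i=9, period=6)
emit factor 4: 'aabcbabccac' (i=15, period=11)
emit factor 5: 'aabbac' (i=26, period=6)
emit factor 6: 'aabacccb' (i=32, period=8)

["bbbc", "abbac", "abacbc", "aabcbabccac", "aabbac", "aabacccb"]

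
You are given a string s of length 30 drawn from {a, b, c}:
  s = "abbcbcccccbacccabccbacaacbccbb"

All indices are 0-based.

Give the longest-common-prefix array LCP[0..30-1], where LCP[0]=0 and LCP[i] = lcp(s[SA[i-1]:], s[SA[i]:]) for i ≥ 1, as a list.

rank | idx | suffix
   0 |  22 | aacbccbb
   1 |   0 | abbcbcccccbacccabccbacaacbccbb
   2 |  15 | abccbacaacbccbb
   3 |  20 | acaacbccbb
   4 |  23 | acbccbb
   5 |  11 | acccabccbacaacbccbb
   6 |  29 | b
   7 |  19 | bacaacbccbb
   8 |  10 | bacccabccbacaacbccbb
   9 |  28 | bb
  10 |   1 | bbcbcccccbacccabccbacaacbccbb
  11 |   2 | bcbcccccbacccabccbacaacbccbb
  12 |  16 | bccbacaacbccbb
  13 |  25 | bccbb
  14 |   4 | bcccccbacccabccbacaacbccbb
  15 |  21 | caacbccbb
  16 |  14 | cabccbacaacbccbb
  17 |  18 | cbacaacbccbb
  18 |   9 | cbacccabccbacaacbccbb
  19 |  27 | cbb
  20 |  24 | cbccbb
  21 |   3 | cbcccccbacccabccbacaacbccbb
  22 |  13 | ccabccbacaacbccbb
  23 |  17 | ccbacaacbccbb
  24 |   8 | ccbacccabccbacaacbccbb
  25 |  26 | ccbb
  26 |  12 | cccabccbacaacbccbb
  27 |   7 | cccbacccabccbacaacbccbb
  28 |   6 | ccccbacccabccbacaacbccbb
  29 |   5 | cccccbacccabccbacaacbccbb

SA = [22, 0, 15, 20, 23, 11, 29, 19, 10, 28, 1, 2, 16, 25, 4, 21, 14, 18, 9, 27, 24, 3, 13, 17, 8, 26, 12, 7, 6, 5]
[i] adj suffixes → lcp
  [1] 22/0 → 1 ('a')
  [2] 0/15 → 2 ('ab')
  [3] 15/20 → 1 ('a')
  [4] 20/23 → 2 ('ac')
  [5] 23/11 → 2 ('ac')
  [6] 11/29 → 0 ('')
  [7] 29/19 → 1 ('b')
  [8] 19/10 → 3 ('bac')
  [9] 10/28 → 1 ('b')
  [10] 28/1 → 2 ('bb')
  [11] 1/2 → 1 ('b')
  [12] 2/16 → 2 ('bc')
  [13] 16/25 → 4 ('bccb')
  [14] 25/4 → 3 ('bcc')
  [15] 4/21 → 0 ('')
  [16] 21/14 → 2 ('ca')
  [17] 14/18 → 1 ('c')
  [18] 18/9 → 4 ('cbac')
  [19] 9/27 → 2 ('cb')
  [20] 27/24 → 2 ('cb')
  [21] 24/3 → 4 ('cbcc')
  [22] 3/13 → 1 ('c')
  [23] 13/17 → 2 ('cc')
  [24] 17/8 → 5 ('ccbac')
  [25] 8/26 → 3 ('ccb')
  [26] 26/12 → 2 ('cc')
  [27] 12/7 → 3 ('ccc')
  [28] 7/6 → 3 ('ccc')
  [29] 6/5 → 4 ('cccc')

[0, 1, 2, 1, 2, 2, 0, 1, 3, 1, 2, 1, 2, 4, 3, 0, 2, 1, 4, 2, 2, 4, 1, 2, 5, 3, 2, 3, 3, 4]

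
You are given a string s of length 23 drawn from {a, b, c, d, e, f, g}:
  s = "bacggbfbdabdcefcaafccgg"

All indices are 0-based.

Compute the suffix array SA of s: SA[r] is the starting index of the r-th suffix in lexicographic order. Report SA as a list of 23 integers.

sorted suffixes:
  #0 SA[0]=16  'aafccgg'
  #1 SA[1]=9  'abdcefcaafccgg'
  #2 SA[2]=1  'acggbfbdabdcefcaafccgg'
  #3 SA[3]=17  'afccgg'
  #4 SA[4]=0  'bacggbfbdabdcefcaafccgg'
  #5 SA[5]=7  'bdabdcefcaafccgg'
  #6 SA[6]=10  'bdcefcaafccgg'
  #7 SA[7]=5  'bfbdabdcefcaafccgg'
  #8 SA[8]=15  'caafccgg'
  #9 SA[9]=19  'ccgg'
  #10 SA[10]=12  'cefcaafccgg'
  #11 SA[11]=20  'cgg'
  #12 SA[12]=2  'cggbfbdabdcefcaafccgg'
  #13 SA[13]=8  'dabdcefcaafccgg'
  #14 SA[14]=11  'dcefcaafccgg'
  #15 SA[15]=13  'efcaafccgg'
  #16 SA[16]=6  'fbdabdcefcaafccgg'
  #17 SA[17]=14  'fcaafccgg'
  #18 SA[18]=18  'fccgg'
  #19 SA[19]=22  'g'
  #20 SA[20]=4  'gbfbdabdcefcaafccgg'
  #21 SA[21]=21  'gg'
  #22 SA[22]=3  'ggbfbdabdcefcaafccgg'

[16, 9, 1, 17, 0, 7, 10, 5, 15, 19, 12, 20, 2, 8, 11, 13, 6, 14, 18, 22, 4, 21, 3]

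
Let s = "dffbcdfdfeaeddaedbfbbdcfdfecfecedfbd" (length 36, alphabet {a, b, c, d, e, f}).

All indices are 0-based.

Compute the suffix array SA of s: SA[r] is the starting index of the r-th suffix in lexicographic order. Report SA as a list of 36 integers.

rank→(start, suffix):
  0 → (14, 'aedbfbbdcfdfecfecedfbd')
  1 → (10, 'aeddaedbfbbdcfdfecfecedfbd')
  2 → (19, 'bbdcfdfecfecedfbd')
  3 → (3, 'bcdfdfeaeddaedbfbbdcfdfecfecedfbd')
  4 → (34, 'bd')
  5 → (20, 'bdcfdfecfecedfbd')
  6 → (17, 'bfbbdcfdfecfecedfbd')
  7 → (4, 'cdfdfeaeddaedbfbbdcfdfecfecedfbd')
  8 → (30, 'cedfbd')
  9 → (22, 'cfdfecfecedfbd')
  10 → (27, 'cfecedfbd')
  11 → (35, 'd')
  12 → (13, 'daedbfbbdcfdfecfecedfbd')
  13 → (16, 'dbfbbdcfdfecfecedfbd')
  14 → (21, 'dcfdfecfecedfbd')
  15 → (12, 'ddaedbfbbdcfdfecfecedfbd')
  16 → (32, 'dfbd')
  17 → (5, 'dfdfeaeddaedbfbbdcfdfecfecedfbd')
  18 → (7, 'dfeaeddaedbfbbdcfdfecfecedfbd')
  19 → (24, 'dfecfecedfbd')
  20 → (0, 'dffbcdfdfeaeddaedbfbbdcfdfecfecedfbd')
  21 → (9, 'eaeddaedbfbbdcfdfecfecedfbd')
  22 → (29, 'ecedfbd')
  23 → (26, 'ecfecedfbd')
  24 → (15, 'edbfbbdcfdfecfecedfbd')
  25 → (11, 'eddaedbfbbdcfdfecfecedfbd')
  26 → (31, 'edfbd')
  27 → (18, 'fbbdcfdfecfecedfbd')
  28 → (2, 'fbcdfdfeaeddaedbfbbdcfdfecfecedfbd')
  29 → (33, 'fbd')
  30 → (6, 'fdfeaeddaedbfbbdcfdfecfecedfbd')
  31 → (23, 'fdfecfecedfbd')
  32 → (8, 'feaeddaedbfbbdcfdfecfecedfbd')
  33 → (28, 'fecedfbd')
  34 → (25, 'fecfecedfbd')
  35 → (1, 'ffbcdfdfeaeddaedbfbbdcfdfecfecedfbd')

[14, 10, 19, 3, 34, 20, 17, 4, 30, 22, 27, 35, 13, 16, 21, 12, 32, 5, 7, 24, 0, 9, 29, 26, 15, 11, 31, 18, 2, 33, 6, 23, 8, 28, 25, 1]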